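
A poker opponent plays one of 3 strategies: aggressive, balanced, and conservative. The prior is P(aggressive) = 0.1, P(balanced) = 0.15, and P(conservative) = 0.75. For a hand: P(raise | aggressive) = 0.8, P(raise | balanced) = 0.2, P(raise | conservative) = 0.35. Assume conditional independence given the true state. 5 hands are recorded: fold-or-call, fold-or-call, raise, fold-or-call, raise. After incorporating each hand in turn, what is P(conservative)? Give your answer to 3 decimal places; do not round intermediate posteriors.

After 'fold-or-call': normaliser = 0.2·0.1000 + 0.8·0.1500 + 0.65·0.7500; P(aggressive) ≈ 0.0319, P(balanced) ≈ 0.1912, P(conservative) ≈ 0.7769
After 'fold-or-call': normaliser = 0.2·0.0319 + 0.8·0.1912 + 0.65·0.7769; P(aggressive) ≈ 0.0096, P(balanced) ≈ 0.2303, P(conservative) ≈ 0.7601
After 'raise': normaliser = 0.8·0.0096 + 0.2·0.2303 + 0.35·0.7601; P(aggressive) ≈ 0.0240, P(balanced) ≈ 0.1440, P(conservative) ≈ 0.8320
After 'fold-or-call': normaliser = 0.2·0.0240 + 0.8·0.1440 + 0.65·0.8320; P(aggressive) ≈ 0.0073, P(balanced) ≈ 0.1744, P(conservative) ≈ 0.8184
After 'raise': normaliser = 0.8·0.0073 + 0.2·0.1744 + 0.35·0.8184; P(aggressive) ≈ 0.0178, P(balanced) ≈ 0.1066, P(conservative) ≈ 0.8756

0.876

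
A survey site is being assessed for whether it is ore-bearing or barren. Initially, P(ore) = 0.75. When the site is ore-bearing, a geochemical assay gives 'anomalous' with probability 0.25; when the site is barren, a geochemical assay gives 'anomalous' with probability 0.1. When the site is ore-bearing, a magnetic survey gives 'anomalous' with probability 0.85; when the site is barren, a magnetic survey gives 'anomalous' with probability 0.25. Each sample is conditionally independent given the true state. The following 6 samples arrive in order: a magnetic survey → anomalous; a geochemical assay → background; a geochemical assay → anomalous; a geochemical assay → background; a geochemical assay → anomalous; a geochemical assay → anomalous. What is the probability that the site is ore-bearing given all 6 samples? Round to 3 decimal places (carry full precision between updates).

0.991

After a magnetic survey='anomalous': P(ore) = 0.85·0.7500 / (0.85·0.7500 + 0.25·0.2500) ≈ 0.9107
After a geochemical assay='background': P(ore) = 0.75·0.9107 / (0.75·0.9107 + 0.9·0.0893) ≈ 0.8947
After a geochemical assay='anomalous': P(ore) = 0.25·0.8947 / (0.25·0.8947 + 0.1·0.1053) ≈ 0.9551
After a geochemical assay='background': P(ore) = 0.75·0.9551 / (0.75·0.9551 + 0.9·0.0449) ≈ 0.9465
After a geochemical assay='anomalous': P(ore) = 0.25·0.9465 / (0.25·0.9465 + 0.1·0.0535) ≈ 0.9779
After a geochemical assay='anomalous': P(ore) = 0.25·0.9779 / (0.25·0.9779 + 0.1·0.0221) ≈ 0.9910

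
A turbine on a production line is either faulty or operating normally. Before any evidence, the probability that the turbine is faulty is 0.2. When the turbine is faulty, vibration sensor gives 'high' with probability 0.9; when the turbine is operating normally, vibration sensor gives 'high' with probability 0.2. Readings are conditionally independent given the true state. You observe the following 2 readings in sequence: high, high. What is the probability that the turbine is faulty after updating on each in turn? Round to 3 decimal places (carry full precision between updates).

After 'high': P(faulty) = 0.9·0.2000 / (0.9·0.2000 + 0.2·0.8000) ≈ 0.5294
After 'high': P(faulty) = 0.9·0.5294 / (0.9·0.5294 + 0.2·0.4706) ≈ 0.8351

0.835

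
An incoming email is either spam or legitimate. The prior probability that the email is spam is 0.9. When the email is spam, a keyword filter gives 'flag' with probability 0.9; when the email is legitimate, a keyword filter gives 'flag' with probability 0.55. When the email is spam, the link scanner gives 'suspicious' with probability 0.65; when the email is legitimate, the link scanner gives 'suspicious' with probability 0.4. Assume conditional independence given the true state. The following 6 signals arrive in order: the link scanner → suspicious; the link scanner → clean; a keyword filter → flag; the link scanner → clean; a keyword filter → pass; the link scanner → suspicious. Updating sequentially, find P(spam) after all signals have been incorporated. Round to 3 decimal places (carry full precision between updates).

Apply Bayes' rule sequentially, carrying P(spam) forward.
After the link scanner='suspicious': P(spam) = 0.65·0.9000 / (0.65·0.9000 + 0.4·0.1000) ≈ 0.9360
After the link scanner='clean': P(spam) = 0.35·0.9360 / (0.35·0.9360 + 0.6·0.0640) ≈ 0.8951
After a keyword filter='flag': P(spam) = 0.9·0.8951 / (0.9·0.8951 + 0.55·0.1049) ≈ 0.9332
After the link scanner='clean': P(spam) = 0.35·0.9332 / (0.35·0.9332 + 0.6·0.0668) ≈ 0.8906
After a keyword filter='pass': P(spam) = 0.1·0.8906 / (0.1·0.8906 + 0.45·0.1094) ≈ 0.6441
After the link scanner='suspicious': P(spam) = 0.65·0.6441 / (0.65·0.6441 + 0.4·0.3559) ≈ 0.7462

0.746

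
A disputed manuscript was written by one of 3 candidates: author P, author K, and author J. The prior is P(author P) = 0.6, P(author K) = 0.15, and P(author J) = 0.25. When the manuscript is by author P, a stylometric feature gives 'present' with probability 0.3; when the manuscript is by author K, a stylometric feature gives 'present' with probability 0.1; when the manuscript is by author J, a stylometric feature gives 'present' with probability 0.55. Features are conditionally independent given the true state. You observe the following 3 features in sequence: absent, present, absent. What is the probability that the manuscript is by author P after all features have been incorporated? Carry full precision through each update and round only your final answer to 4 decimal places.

0.6880

After 'absent': normaliser = 0.7·0.6000 + 0.9·0.1500 + 0.45·0.2500; P(author P) ≈ 0.6292, P(author K) ≈ 0.2022, P(author J) ≈ 0.1685
After 'present': normaliser = 0.3·0.6292 + 0.1·0.2022 + 0.55·0.1685; P(author P) ≈ 0.6257, P(author K) ≈ 0.0670, P(author J) ≈ 0.3073
After 'absent': normaliser = 0.7·0.6257 + 0.9·0.0670 + 0.45·0.3073; P(author P) ≈ 0.6880, P(author K) ≈ 0.0948, P(author J) ≈ 0.2172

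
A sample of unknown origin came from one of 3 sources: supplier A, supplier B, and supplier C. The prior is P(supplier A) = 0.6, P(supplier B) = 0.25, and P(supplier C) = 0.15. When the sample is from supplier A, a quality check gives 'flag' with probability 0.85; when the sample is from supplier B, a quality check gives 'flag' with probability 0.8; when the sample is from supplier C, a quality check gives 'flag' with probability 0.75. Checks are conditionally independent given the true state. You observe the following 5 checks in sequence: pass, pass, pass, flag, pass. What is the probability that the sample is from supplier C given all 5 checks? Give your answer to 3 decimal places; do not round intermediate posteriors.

After 'pass': normaliser = 0.15·0.6000 + 0.2·0.2500 + 0.25·0.1500; P(supplier A) ≈ 0.5070, P(supplier B) ≈ 0.2817, P(supplier C) ≈ 0.2113
After 'pass': normaliser = 0.15·0.5070 + 0.2·0.2817 + 0.25·0.2113; P(supplier A) ≈ 0.4106, P(supplier B) ≈ 0.3042, P(supplier C) ≈ 0.2852
After 'pass': normaliser = 0.15·0.4106 + 0.2·0.3042 + 0.25·0.2852; P(supplier A) ≈ 0.3180, P(supplier B) ≈ 0.3140, P(supplier C) ≈ 0.3680
After 'flag': normaliser = 0.85·0.3180 + 0.8·0.3140 + 0.75·0.3680; P(supplier A) ≈ 0.3389, P(supplier B) ≈ 0.3150, P(supplier C) ≈ 0.3461
After 'pass': normaliser = 0.15·0.3389 + 0.2·0.3150 + 0.25·0.3461; P(supplier A) ≈ 0.2537, P(supplier B) ≈ 0.3145, P(supplier C) ≈ 0.4318

0.432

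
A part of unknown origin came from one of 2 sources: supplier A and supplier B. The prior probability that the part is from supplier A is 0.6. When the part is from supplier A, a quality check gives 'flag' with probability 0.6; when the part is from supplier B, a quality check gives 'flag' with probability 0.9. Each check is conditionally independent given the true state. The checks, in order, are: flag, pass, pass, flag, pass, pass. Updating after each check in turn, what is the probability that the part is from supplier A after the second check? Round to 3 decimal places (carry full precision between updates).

Apply Bayes' rule sequentially, carrying P(supplier A) forward.
After 'flag': P(supplier A) = 0.6·0.6000 / (0.6·0.6000 + 0.9·0.4000) ≈ 0.5000
After 'pass': P(supplier A) = 0.4·0.5000 / (0.4·0.5000 + 0.1·0.5000) ≈ 0.8000

0.800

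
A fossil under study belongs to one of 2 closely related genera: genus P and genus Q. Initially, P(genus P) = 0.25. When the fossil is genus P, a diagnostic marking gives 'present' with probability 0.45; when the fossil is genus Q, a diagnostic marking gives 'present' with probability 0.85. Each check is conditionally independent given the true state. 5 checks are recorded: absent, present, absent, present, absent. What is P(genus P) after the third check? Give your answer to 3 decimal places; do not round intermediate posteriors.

0.703

After 'absent': P(genus P) = 0.55·0.2500 / (0.55·0.2500 + 0.15·0.7500) ≈ 0.5500
After 'present': P(genus P) = 0.45·0.5500 / (0.45·0.5500 + 0.85·0.4500) ≈ 0.3929
After 'absent': P(genus P) = 0.55·0.3929 / (0.55·0.3929 + 0.15·0.6071) ≈ 0.7035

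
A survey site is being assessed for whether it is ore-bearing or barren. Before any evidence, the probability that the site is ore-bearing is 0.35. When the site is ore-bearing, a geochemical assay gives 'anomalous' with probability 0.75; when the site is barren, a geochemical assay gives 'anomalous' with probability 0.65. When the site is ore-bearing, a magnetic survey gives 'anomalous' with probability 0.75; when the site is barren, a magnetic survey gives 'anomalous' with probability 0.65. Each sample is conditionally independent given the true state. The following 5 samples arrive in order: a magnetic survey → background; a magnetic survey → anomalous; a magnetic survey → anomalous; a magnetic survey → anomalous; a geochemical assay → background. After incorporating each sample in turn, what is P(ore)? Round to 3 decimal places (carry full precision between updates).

Each posterior becomes the prior for the next update.
After a magnetic survey='background': P(ore) = 0.25·0.3500 / (0.25·0.3500 + 0.35·0.6500) ≈ 0.2778
After a magnetic survey='anomalous': P(ore) = 0.75·0.2778 / (0.75·0.2778 + 0.65·0.7222) ≈ 0.3074
After a magnetic survey='anomalous': P(ore) = 0.75·0.3074 / (0.75·0.3074 + 0.65·0.6926) ≈ 0.3387
After a magnetic survey='anomalous': P(ore) = 0.75·0.3387 / (0.75·0.3387 + 0.65·0.6613) ≈ 0.3714
After a geochemical assay='background': P(ore) = 0.25·0.3714 / (0.25·0.3714 + 0.35·0.6286) ≈ 0.2968

0.297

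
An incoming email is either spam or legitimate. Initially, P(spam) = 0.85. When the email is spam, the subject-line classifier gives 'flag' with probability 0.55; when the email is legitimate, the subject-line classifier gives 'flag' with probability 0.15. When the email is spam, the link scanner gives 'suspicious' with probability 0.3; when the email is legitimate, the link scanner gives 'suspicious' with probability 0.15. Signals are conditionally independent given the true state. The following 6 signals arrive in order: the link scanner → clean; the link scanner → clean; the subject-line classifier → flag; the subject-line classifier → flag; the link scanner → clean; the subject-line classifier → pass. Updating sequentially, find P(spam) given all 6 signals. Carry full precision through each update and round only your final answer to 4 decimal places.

Each posterior becomes the prior for the next update.
After the link scanner='clean': P(spam) = 0.7·0.8500 / (0.7·0.8500 + 0.85·0.1500) ≈ 0.8235
After the link scanner='clean': P(spam) = 0.7·0.8235 / (0.7·0.8235 + 0.85·0.1765) ≈ 0.7935
After the subject-line classifier='flag': P(spam) = 0.55·0.7935 / (0.55·0.7935 + 0.15·0.2065) ≈ 0.9337
After the subject-line classifier='flag': P(spam) = 0.55·0.9337 / (0.55·0.9337 + 0.15·0.0663) ≈ 0.9810
After the link scanner='clean': P(spam) = 0.7·0.9810 / (0.7·0.9810 + 0.85·0.0190) ≈ 0.9770
After the subject-line classifier='pass': P(spam) = 0.45·0.9770 / (0.45·0.9770 + 0.85·0.0230) ≈ 0.9575

0.9575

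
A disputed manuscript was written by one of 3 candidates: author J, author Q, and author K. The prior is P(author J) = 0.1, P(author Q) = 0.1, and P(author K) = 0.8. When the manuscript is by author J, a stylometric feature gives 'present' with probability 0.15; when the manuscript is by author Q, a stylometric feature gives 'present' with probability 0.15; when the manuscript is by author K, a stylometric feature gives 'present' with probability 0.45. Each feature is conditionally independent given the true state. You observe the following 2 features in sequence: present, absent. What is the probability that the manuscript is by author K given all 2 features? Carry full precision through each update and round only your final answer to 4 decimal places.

0.8859

After 'present': normaliser = 0.15·0.1000 + 0.15·0.1000 + 0.45·0.8000; P(author J) ≈ 0.0385, P(author Q) ≈ 0.0385, P(author K) ≈ 0.9231
After 'absent': normaliser = 0.85·0.0385 + 0.85·0.0385 + 0.55·0.9231; P(author J) ≈ 0.0570, P(author Q) ≈ 0.0570, P(author K) ≈ 0.8859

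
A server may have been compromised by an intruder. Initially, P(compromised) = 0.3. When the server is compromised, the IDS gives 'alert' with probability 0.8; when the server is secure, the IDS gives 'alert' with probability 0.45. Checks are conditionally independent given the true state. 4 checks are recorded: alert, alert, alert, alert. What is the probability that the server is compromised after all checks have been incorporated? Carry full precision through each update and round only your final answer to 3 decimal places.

0.811

After 'alert': P(compromised) = 0.8·0.3000 / (0.8·0.3000 + 0.45·0.7000) ≈ 0.4324
After 'alert': P(compromised) = 0.8·0.4324 / (0.8·0.4324 + 0.45·0.5676) ≈ 0.5753
After 'alert': P(compromised) = 0.8·0.5753 / (0.8·0.5753 + 0.45·0.4247) ≈ 0.7066
After 'alert': P(compromised) = 0.8·0.7066 / (0.8·0.7066 + 0.45·0.2934) ≈ 0.8106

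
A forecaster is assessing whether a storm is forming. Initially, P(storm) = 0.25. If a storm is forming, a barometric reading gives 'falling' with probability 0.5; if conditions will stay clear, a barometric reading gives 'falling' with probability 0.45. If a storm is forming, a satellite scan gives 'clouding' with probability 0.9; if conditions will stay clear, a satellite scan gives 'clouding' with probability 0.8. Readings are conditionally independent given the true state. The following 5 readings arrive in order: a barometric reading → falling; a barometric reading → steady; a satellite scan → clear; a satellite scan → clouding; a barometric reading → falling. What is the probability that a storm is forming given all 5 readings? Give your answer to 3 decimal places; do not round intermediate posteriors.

After a barometric reading='falling': P(storm) = 0.5·0.2500 / (0.5·0.2500 + 0.45·0.7500) ≈ 0.2703
After a barometric reading='steady': P(storm) = 0.5·0.2703 / (0.5·0.2703 + 0.55·0.7297) ≈ 0.2519
After a satellite scan='clear': P(storm) = 0.1·0.2519 / (0.1·0.2519 + 0.2·0.7481) ≈ 0.1441
After a satellite scan='clouding': P(storm) = 0.9·0.1441 / (0.9·0.1441 + 0.8·0.8559) ≈ 0.1592
After a barometric reading='falling': P(storm) = 0.5·0.1592 / (0.5·0.1592 + 0.45·0.8408) ≈ 0.1739

0.174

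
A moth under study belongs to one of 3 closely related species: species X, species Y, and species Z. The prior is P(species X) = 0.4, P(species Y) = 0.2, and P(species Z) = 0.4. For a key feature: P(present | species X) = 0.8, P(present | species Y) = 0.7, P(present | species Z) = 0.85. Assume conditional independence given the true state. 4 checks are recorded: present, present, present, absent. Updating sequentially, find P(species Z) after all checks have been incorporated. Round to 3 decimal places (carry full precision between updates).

0.375

After 'present': normaliser = 0.8·0.4000 + 0.7·0.2000 + 0.85·0.4000; P(species X) ≈ 0.4000, P(species Y) ≈ 0.1750, P(species Z) ≈ 0.4250
After 'present': normaliser = 0.8·0.4000 + 0.7·0.1750 + 0.85·0.4250; P(species X) ≈ 0.3981, P(species Y) ≈ 0.1524, P(species Z) ≈ 0.4495
After 'present': normaliser = 0.8·0.3981 + 0.7·0.1524 + 0.85·0.4495; P(species X) ≈ 0.3946, P(species Y) ≈ 0.1322, P(species Z) ≈ 0.4733
After 'absent': normaliser = 0.2·0.3946 + 0.3·0.1322 + 0.15·0.4733; P(species X) ≈ 0.4163, P(species Y) ≈ 0.2092, P(species Z) ≈ 0.3745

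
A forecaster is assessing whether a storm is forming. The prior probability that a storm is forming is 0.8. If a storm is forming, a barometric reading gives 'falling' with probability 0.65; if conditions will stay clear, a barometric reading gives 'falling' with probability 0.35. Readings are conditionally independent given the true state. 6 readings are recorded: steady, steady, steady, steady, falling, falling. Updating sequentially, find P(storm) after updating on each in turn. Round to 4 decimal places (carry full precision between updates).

After 'steady': P(storm) = 0.35·0.8000 / (0.35·0.8000 + 0.65·0.2000) ≈ 0.6829
After 'steady': P(storm) = 0.35·0.6829 / (0.35·0.6829 + 0.65·0.3171) ≈ 0.5370
After 'steady': P(storm) = 0.35·0.5370 / (0.35·0.5370 + 0.65·0.4630) ≈ 0.3844
After 'steady': P(storm) = 0.35·0.3844 / (0.35·0.3844 + 0.65·0.6156) ≈ 0.2516
After 'falling': P(storm) = 0.65·0.2516 / (0.65·0.2516 + 0.35·0.7484) ≈ 0.3844
After 'falling': P(storm) = 0.65·0.3844 / (0.65·0.3844 + 0.35·0.6156) ≈ 0.5370

0.5370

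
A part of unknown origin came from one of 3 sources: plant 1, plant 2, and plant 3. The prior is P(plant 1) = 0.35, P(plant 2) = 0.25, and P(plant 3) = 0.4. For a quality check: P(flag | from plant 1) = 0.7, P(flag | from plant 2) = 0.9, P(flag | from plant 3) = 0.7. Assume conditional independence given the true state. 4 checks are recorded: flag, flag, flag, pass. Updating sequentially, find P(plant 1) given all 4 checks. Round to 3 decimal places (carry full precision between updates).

0.378

Each posterior becomes the prior for the next update.
After 'flag': normaliser = 0.7·0.3500 + 0.9·0.2500 + 0.7·0.4000; P(plant 1) ≈ 0.3267, P(plant 2) ≈ 0.3000, P(plant 3) ≈ 0.3733
After 'flag': normaliser = 0.7·0.3267 + 0.9·0.3000 + 0.7·0.3733; P(plant 1) ≈ 0.3009, P(plant 2) ≈ 0.3553, P(plant 3) ≈ 0.3439
After 'flag': normaliser = 0.7·0.3009 + 0.9·0.3553 + 0.7·0.3439; P(plant 1) ≈ 0.2732, P(plant 2) ≈ 0.4147, P(plant 3) ≈ 0.3122
After 'pass': normaliser = 0.3·0.2732 + 0.1·0.4147 + 0.3·0.3122; P(plant 1) ≈ 0.3775, P(plant 2) ≈ 0.1910, P(plant 3) ≈ 0.4314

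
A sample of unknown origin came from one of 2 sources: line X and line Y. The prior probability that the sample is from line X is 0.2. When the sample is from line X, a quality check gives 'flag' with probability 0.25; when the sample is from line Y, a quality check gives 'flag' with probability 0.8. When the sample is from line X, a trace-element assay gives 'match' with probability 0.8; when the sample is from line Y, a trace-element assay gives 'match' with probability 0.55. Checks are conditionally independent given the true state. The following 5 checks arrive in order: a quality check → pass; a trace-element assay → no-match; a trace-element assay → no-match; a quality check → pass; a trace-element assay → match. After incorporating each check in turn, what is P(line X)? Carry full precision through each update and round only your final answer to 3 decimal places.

0.503

Apply Bayes' rule sequentially, carrying P(line X) forward.
After a quality check='pass': P(line X) = 0.75·0.2000 / (0.75·0.2000 + 0.2·0.8000) ≈ 0.4839
After a trace-element assay='no-match': P(line X) = 0.2·0.4839 / (0.2·0.4839 + 0.45·0.5161) ≈ 0.2941
After a trace-element assay='no-match': P(line X) = 0.2·0.2941 / (0.2·0.2941 + 0.45·0.7059) ≈ 0.1562
After a quality check='pass': P(line X) = 0.75·0.1562 / (0.75·0.1562 + 0.2·0.8438) ≈ 0.4098
After a trace-element assay='match': P(line X) = 0.8·0.4098 / (0.8·0.4098 + 0.55·0.5902) ≈ 0.5025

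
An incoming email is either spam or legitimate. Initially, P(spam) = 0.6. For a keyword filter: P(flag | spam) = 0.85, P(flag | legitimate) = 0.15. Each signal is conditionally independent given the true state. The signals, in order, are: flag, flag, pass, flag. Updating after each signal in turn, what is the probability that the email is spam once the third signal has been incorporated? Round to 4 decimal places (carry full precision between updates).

0.8947

After 'flag': P(spam) = 0.85·0.6000 / (0.85·0.6000 + 0.15·0.4000) ≈ 0.8947
After 'flag': P(spam) = 0.85·0.8947 / (0.85·0.8947 + 0.15·0.1053) ≈ 0.9797
After 'pass': P(spam) = 0.15·0.9797 / (0.15·0.9797 + 0.85·0.0203) ≈ 0.8947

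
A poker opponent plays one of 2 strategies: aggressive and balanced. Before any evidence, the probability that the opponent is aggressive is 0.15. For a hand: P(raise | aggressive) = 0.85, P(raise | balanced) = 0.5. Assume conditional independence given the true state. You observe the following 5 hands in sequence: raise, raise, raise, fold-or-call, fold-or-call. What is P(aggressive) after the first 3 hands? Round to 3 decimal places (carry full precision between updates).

Each posterior becomes the prior for the next update.
After 'raise': P(aggressive) = 0.85·0.1500 / (0.85·0.1500 + 0.5·0.8500) ≈ 0.2308
After 'raise': P(aggressive) = 0.85·0.2308 / (0.85·0.2308 + 0.5·0.7692) ≈ 0.3377
After 'raise': P(aggressive) = 0.85·0.3377 / (0.85·0.3377 + 0.5·0.6623) ≈ 0.4644

0.464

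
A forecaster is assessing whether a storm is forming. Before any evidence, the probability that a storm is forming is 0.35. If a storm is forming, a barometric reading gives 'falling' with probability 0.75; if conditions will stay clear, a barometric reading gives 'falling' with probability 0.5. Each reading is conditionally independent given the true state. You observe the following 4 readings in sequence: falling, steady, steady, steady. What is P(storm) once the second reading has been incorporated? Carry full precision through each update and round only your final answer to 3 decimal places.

After 'falling': P(storm) = 0.75·0.3500 / (0.75·0.3500 + 0.5·0.6500) ≈ 0.4468
After 'steady': P(storm) = 0.25·0.4468 / (0.25·0.4468 + 0.5·0.5532) ≈ 0.2877

0.288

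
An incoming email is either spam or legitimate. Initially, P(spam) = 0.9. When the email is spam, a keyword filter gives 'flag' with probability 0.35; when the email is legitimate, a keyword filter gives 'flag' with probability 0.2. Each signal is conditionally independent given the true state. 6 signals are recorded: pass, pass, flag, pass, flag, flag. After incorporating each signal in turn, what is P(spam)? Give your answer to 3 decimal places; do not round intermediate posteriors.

Each posterior becomes the prior for the next update.
After 'pass': P(spam) = 0.65·0.9000 / (0.65·0.9000 + 0.8·0.1000) ≈ 0.8797
After 'pass': P(spam) = 0.65·0.8797 / (0.65·0.8797 + 0.8·0.1203) ≈ 0.8559
After 'flag': P(spam) = 0.35·0.8559 / (0.35·0.8559 + 0.2·0.1441) ≈ 0.9123
After 'pass': P(spam) = 0.65·0.9123 / (0.65·0.9123 + 0.8·0.0877) ≈ 0.8942
After 'flag': P(spam) = 0.35·0.8942 / (0.35·0.8942 + 0.2·0.1058) ≈ 0.9366
After 'flag': P(spam) = 0.35·0.9366 / (0.35·0.9366 + 0.2·0.0634) ≈ 0.9628

0.963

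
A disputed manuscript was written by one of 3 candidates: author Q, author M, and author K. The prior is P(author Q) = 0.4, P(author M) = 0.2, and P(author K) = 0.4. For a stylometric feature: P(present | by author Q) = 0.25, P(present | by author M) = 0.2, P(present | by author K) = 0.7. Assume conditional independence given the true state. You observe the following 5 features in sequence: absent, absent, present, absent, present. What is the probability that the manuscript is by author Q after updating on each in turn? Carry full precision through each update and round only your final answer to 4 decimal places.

0.5291

After 'absent': normaliser = 0.75·0.4000 + 0.8·0.2000 + 0.3·0.4000; P(author Q) ≈ 0.5172, P(author M) ≈ 0.2759, P(author K) ≈ 0.2069
After 'absent': normaliser = 0.75·0.5172 + 0.8·0.2759 + 0.3·0.2069; P(author Q) ≈ 0.5784, P(author M) ≈ 0.3290, P(author K) ≈ 0.0925
After 'present': normaliser = 0.25·0.5784 + 0.2·0.3290 + 0.7·0.0925; P(author Q) ≈ 0.5255, P(author M) ≈ 0.2391, P(author K) ≈ 0.2354
After 'absent': normaliser = 0.75·0.5255 + 0.8·0.2391 + 0.3·0.2354; P(author Q) ≈ 0.6007, P(author M) ≈ 0.2916, P(author K) ≈ 0.1077
After 'present': normaliser = 0.25·0.6007 + 0.2·0.2916 + 0.7·0.1077; P(author Q) ≈ 0.5291, P(author M) ≈ 0.2055, P(author K) ≈ 0.2655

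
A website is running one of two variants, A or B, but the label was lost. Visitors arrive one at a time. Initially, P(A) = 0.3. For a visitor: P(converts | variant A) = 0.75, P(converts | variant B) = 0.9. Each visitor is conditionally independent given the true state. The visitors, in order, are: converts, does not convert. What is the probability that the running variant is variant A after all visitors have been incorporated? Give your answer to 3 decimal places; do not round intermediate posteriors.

0.472

After 'converts': P(A) = 0.75·0.3000 / (0.75·0.3000 + 0.9·0.7000) ≈ 0.2632
After 'does not convert': P(A) = 0.25·0.2632 / (0.25·0.2632 + 0.1·0.7368) ≈ 0.4717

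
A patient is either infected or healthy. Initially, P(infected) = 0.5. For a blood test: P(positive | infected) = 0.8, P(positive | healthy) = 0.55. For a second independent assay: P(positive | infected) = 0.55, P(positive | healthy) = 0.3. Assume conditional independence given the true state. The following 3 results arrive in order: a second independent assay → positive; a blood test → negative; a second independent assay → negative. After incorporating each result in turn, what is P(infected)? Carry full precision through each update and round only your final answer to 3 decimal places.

0.344

After a second independent assay='positive': P(infected) = 0.55·0.5000 / (0.55·0.5000 + 0.3·0.5000) ≈ 0.6471
After a blood test='negative': P(infected) = 0.2·0.6471 / (0.2·0.6471 + 0.45·0.3529) ≈ 0.4490
After a second independent assay='negative': P(infected) = 0.45·0.4490 / (0.45·0.4490 + 0.7·0.5510) ≈ 0.3438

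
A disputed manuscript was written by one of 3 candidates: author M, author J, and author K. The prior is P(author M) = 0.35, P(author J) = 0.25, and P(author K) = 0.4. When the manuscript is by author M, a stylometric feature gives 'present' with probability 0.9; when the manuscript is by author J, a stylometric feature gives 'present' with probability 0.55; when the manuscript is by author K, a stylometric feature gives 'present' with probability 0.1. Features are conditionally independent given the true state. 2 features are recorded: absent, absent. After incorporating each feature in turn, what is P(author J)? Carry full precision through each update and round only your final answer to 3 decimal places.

0.134

Apply Bayes' rule sequentially, carrying P(author J) forward.
After 'absent': normaliser = 0.1·0.3500 + 0.45·0.2500 + 0.9·0.4000; P(author M) ≈ 0.0690, P(author J) ≈ 0.2217, P(author K) ≈ 0.7094
After 'absent': normaliser = 0.1·0.0690 + 0.45·0.2217 + 0.9·0.7094; P(author M) ≈ 0.0093, P(author J) ≈ 0.1339, P(author K) ≈ 0.8569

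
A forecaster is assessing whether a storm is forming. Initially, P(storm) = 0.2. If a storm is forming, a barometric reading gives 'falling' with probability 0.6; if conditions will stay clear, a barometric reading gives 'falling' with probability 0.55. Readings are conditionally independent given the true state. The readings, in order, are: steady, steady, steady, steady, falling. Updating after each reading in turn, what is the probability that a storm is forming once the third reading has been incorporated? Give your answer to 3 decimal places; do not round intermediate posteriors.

After 'steady': P(storm) = 0.4·0.2000 / (0.4·0.2000 + 0.45·0.8000) ≈ 0.1818
After 'steady': P(storm) = 0.4·0.1818 / (0.4·0.1818 + 0.45·0.8182) ≈ 0.1649
After 'steady': P(storm) = 0.4·0.1649 / (0.4·0.1649 + 0.45·0.8351) ≈ 0.1494

0.149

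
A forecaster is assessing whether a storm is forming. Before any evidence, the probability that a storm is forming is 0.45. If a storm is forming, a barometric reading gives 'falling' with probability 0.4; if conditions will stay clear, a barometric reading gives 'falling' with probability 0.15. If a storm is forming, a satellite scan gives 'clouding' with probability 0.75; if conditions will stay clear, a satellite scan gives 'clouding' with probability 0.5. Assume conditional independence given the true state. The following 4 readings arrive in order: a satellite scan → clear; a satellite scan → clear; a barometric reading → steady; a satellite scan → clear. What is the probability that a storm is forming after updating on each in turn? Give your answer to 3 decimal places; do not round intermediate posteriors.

Each posterior becomes the prior for the next update.
After a satellite scan='clear': P(storm) = 0.25·0.4500 / (0.25·0.4500 + 0.5·0.5500) ≈ 0.2903
After a satellite scan='clear': P(storm) = 0.25·0.2903 / (0.25·0.2903 + 0.5·0.7097) ≈ 0.1698
After a barometric reading='steady': P(storm) = 0.6·0.1698 / (0.6·0.1698 + 0.85·0.8302) ≈ 0.1262
After a satellite scan='clear': P(storm) = 0.25·0.1262 / (0.25·0.1262 + 0.5·0.8738) ≈ 0.0673

0.067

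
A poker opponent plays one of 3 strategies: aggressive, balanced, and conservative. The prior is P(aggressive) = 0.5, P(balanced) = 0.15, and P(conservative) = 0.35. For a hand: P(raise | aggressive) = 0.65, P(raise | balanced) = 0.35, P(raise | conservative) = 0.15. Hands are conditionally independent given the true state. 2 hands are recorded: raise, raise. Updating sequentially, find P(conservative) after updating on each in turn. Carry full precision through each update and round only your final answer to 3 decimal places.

0.033

Apply Bayes' rule sequentially, carrying P(conservative) forward.
After 'raise': normaliser = 0.65·0.5000 + 0.35·0.1500 + 0.15·0.3500; P(aggressive) ≈ 0.7558, P(balanced) ≈ 0.1221, P(conservative) ≈ 0.1221
After 'raise': normaliser = 0.65·0.7558 + 0.35·0.1221 + 0.15·0.1221; P(aggressive) ≈ 0.8895, P(balanced) ≈ 0.0774, P(conservative) ≈ 0.0332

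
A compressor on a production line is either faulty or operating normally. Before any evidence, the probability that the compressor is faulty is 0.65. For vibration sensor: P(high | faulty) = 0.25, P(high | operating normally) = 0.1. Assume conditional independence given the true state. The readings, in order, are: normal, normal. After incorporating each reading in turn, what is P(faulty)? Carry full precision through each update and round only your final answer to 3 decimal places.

0.563

Each posterior becomes the prior for the next update.
After 'normal': P(faulty) = 0.75·0.6500 / (0.75·0.6500 + 0.9·0.3500) ≈ 0.6075
After 'normal': P(faulty) = 0.75·0.6075 / (0.75·0.6075 + 0.9·0.3925) ≈ 0.5633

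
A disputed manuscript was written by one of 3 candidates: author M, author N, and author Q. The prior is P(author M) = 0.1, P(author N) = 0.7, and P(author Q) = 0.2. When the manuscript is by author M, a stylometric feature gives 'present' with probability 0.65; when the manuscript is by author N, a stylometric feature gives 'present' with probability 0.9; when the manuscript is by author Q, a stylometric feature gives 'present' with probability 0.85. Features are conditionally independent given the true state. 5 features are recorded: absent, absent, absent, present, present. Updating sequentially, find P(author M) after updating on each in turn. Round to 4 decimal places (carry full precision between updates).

After 'absent': normaliser = 0.35·0.1000 + 0.1·0.7000 + 0.15·0.2000; P(author M) ≈ 0.2593, P(author N) ≈ 0.5185, P(author Q) ≈ 0.2222
After 'absent': normaliser = 0.35·0.2593 + 0.1·0.5185 + 0.15·0.2222; P(author M) ≈ 0.5158, P(author N) ≈ 0.2947, P(author Q) ≈ 0.1895
After 'absent': normaliser = 0.35·0.5158 + 0.1·0.2947 + 0.15·0.1895; P(author M) ≈ 0.7572, P(author N) ≈ 0.1236, P(author Q) ≈ 0.1192
After 'present': normaliser = 0.65·0.7572 + 0.9·0.1236 + 0.85·0.1192; P(author M) ≈ 0.6984, P(author N) ≈ 0.1579, P(author Q) ≈ 0.1438
After 'present': normaliser = 0.65·0.6984 + 0.9·0.1579 + 0.85·0.1438; P(author M) ≈ 0.6320, P(author N) ≈ 0.1978, P(author Q) ≈ 0.1702

0.6320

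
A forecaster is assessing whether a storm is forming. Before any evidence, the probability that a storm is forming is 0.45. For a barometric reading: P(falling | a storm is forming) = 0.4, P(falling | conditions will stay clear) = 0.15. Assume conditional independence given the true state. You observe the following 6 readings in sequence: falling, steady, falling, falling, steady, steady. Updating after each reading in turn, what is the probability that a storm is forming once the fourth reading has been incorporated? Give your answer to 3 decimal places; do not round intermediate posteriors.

0.916

After 'falling': P(storm) = 0.4·0.4500 / (0.4·0.4500 + 0.15·0.5500) ≈ 0.6857
After 'steady': P(storm) = 0.6·0.6857 / (0.6·0.6857 + 0.85·0.3143) ≈ 0.6063
After 'falling': P(storm) = 0.4·0.6063 / (0.4·0.6063 + 0.15·0.3937) ≈ 0.8042
After 'falling': P(storm) = 0.4·0.8042 / (0.4·0.8042 + 0.15·0.1958) ≈ 0.9163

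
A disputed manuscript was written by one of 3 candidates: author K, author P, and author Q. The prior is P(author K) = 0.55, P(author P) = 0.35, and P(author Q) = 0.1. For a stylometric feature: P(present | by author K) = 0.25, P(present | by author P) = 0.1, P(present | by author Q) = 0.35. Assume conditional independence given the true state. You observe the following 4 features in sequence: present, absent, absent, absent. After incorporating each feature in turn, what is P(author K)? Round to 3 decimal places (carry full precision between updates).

0.623

After 'present': normaliser = 0.25·0.5500 + 0.1·0.3500 + 0.35·0.1000; P(author K) ≈ 0.6627, P(author P) ≈ 0.1687, P(author Q) ≈ 0.1687
After 'absent': normaliser = 0.75·0.6627 + 0.9·0.1687 + 0.65·0.1687; P(author K) ≈ 0.6553, P(author P) ≈ 0.2002, P(author Q) ≈ 0.1446
After 'absent': normaliser = 0.75·0.6553 + 0.9·0.2002 + 0.65·0.1446; P(author K) ≈ 0.6420, P(author P) ≈ 0.2353, P(author Q) ≈ 0.1227
After 'absent': normaliser = 0.75·0.6420 + 0.9·0.2353 + 0.65·0.1227; P(author K) ≈ 0.6228, P(author P) ≈ 0.2740, P(author Q) ≈ 0.1032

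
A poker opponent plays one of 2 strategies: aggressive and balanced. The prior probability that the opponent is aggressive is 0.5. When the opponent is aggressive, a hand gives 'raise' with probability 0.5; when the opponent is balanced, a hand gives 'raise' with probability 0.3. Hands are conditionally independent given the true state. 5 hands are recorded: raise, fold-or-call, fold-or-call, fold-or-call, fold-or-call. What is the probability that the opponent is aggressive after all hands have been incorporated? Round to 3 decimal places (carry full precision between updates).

After 'raise': P(aggressive) = 0.5·0.5000 / (0.5·0.5000 + 0.3·0.5000) ≈ 0.6250
After 'fold-or-call': P(aggressive) = 0.5·0.6250 / (0.5·0.6250 + 0.7·0.3750) ≈ 0.5435
After 'fold-or-call': P(aggressive) = 0.5·0.5435 / (0.5·0.5435 + 0.7·0.4565) ≈ 0.4596
After 'fold-or-call': P(aggressive) = 0.5·0.4596 / (0.5·0.4596 + 0.7·0.5404) ≈ 0.3779
After 'fold-or-call': P(aggressive) = 0.5·0.3779 / (0.5·0.3779 + 0.7·0.6221) ≈ 0.3026

0.303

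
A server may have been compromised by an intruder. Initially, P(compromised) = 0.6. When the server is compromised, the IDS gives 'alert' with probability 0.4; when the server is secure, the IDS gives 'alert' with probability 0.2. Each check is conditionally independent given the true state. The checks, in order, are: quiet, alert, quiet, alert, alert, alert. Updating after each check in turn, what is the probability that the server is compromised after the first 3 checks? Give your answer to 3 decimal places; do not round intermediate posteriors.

After 'quiet': P(compromised) = 0.6·0.6000 / (0.6·0.6000 + 0.8·0.4000) ≈ 0.5294
After 'alert': P(compromised) = 0.4·0.5294 / (0.4·0.5294 + 0.2·0.4706) ≈ 0.6923
After 'quiet': P(compromised) = 0.6·0.6923 / (0.6·0.6923 + 0.8·0.3077) ≈ 0.6279

0.628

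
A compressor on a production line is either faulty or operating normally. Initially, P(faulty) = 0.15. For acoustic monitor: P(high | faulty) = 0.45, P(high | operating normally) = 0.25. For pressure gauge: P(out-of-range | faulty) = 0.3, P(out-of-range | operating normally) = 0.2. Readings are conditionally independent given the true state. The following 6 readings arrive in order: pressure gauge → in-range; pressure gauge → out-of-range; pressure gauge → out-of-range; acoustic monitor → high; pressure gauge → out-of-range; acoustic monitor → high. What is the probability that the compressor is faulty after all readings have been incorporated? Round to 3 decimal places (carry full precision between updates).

0.628

After pressure gauge='in-range': P(faulty) = 0.7·0.1500 / (0.7·0.1500 + 0.8·0.8500) ≈ 0.1338
After pressure gauge='out-of-range': P(faulty) = 0.3·0.1338 / (0.3·0.1338 + 0.2·0.8662) ≈ 0.1881
After pressure gauge='out-of-range': P(faulty) = 0.3·0.1881 / (0.3·0.1881 + 0.2·0.8119) ≈ 0.2578
After acoustic monitor='high': P(faulty) = 0.45·0.2578 / (0.45·0.2578 + 0.25·0.7422) ≈ 0.3848
After pressure gauge='out-of-range': P(faulty) = 0.3·0.3848 / (0.3·0.3848 + 0.2·0.6152) ≈ 0.4840
After acoustic monitor='high': P(faulty) = 0.45·0.4840 / (0.45·0.4840 + 0.25·0.5160) ≈ 0.6280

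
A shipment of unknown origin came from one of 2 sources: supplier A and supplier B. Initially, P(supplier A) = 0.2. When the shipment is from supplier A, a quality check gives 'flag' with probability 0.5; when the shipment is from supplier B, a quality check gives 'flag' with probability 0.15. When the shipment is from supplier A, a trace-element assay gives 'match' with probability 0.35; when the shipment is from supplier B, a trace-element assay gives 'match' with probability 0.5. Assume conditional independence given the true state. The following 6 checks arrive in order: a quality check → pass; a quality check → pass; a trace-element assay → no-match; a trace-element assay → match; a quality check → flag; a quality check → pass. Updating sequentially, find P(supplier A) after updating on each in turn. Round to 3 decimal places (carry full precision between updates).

Each posterior becomes the prior for the next update.
After a quality check='pass': P(supplier A) = 0.5·0.2000 / (0.5·0.2000 + 0.85·0.8000) ≈ 0.1282
After a quality check='pass': P(supplier A) = 0.5·0.1282 / (0.5·0.1282 + 0.85·0.8718) ≈ 0.0796
After a trace-element assay='no-match': P(supplier A) = 0.65·0.0796 / (0.65·0.0796 + 0.5·0.9204) ≈ 0.1011
After a trace-element assay='match': P(supplier A) = 0.35·0.1011 / (0.35·0.1011 + 0.5·0.8989) ≈ 0.0730
After a quality check='flag': P(supplier A) = 0.5·0.0730 / (0.5·0.0730 + 0.15·0.9270) ≈ 0.2079
After a quality check='pass': P(supplier A) = 0.5·0.2079 / (0.5·0.2079 + 0.85·0.7921) ≈ 0.1337

0.134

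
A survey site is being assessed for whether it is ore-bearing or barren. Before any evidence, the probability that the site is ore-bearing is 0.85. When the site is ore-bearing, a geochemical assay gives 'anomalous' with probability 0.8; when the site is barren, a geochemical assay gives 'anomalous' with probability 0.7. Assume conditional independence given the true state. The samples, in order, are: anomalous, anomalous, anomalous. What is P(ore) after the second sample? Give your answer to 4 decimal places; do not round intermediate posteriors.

After 'anomalous': P(ore) = 0.8·0.8500 / (0.8·0.8500 + 0.7·0.1500) ≈ 0.8662
After 'anomalous': P(ore) = 0.8·0.8662 / (0.8·0.8662 + 0.7·0.1338) ≈ 0.8810

0.8810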